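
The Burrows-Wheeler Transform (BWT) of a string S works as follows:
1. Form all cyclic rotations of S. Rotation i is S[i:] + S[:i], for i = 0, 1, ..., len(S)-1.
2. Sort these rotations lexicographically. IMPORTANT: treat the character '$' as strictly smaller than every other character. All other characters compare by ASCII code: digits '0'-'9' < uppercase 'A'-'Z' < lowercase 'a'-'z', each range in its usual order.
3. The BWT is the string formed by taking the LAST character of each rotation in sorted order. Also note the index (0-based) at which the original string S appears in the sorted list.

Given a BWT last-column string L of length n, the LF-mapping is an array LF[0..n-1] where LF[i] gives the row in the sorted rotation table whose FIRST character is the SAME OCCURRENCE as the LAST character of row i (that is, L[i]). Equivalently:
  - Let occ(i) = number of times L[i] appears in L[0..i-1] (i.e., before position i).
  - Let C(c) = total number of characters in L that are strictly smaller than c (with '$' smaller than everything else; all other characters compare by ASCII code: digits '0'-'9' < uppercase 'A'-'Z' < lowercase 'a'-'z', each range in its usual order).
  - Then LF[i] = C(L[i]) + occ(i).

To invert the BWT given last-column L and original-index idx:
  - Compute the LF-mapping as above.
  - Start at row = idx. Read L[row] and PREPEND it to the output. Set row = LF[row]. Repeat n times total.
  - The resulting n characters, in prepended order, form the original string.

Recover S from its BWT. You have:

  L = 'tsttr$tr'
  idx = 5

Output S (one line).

Answer: trttsrt$

Derivation:
LF mapping: 4 3 5 6 1 0 7 2
Walk LF starting at row 5, prepending L[row]:
  step 1: row=5, L[5]='$', prepend. Next row=LF[5]=0
  step 2: row=0, L[0]='t', prepend. Next row=LF[0]=4
  step 3: row=4, L[4]='r', prepend. Next row=LF[4]=1
  step 4: row=1, L[1]='s', prepend. Next row=LF[1]=3
  step 5: row=3, L[3]='t', prepend. Next row=LF[3]=6
  step 6: row=6, L[6]='t', prepend. Next row=LF[6]=7
  step 7: row=7, L[7]='r', prepend. Next row=LF[7]=2
  step 8: row=2, L[2]='t', prepend. Next row=LF[2]=5
Reversed output: trttsrt$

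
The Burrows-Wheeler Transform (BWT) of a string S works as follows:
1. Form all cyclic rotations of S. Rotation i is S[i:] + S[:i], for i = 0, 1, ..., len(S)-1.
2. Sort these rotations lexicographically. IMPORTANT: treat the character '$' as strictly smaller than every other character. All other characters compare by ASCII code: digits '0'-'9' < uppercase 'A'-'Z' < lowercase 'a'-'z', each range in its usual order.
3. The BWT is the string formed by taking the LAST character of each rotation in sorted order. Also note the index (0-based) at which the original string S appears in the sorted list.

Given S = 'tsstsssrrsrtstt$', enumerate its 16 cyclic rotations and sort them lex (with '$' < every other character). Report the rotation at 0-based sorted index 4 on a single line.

All 16 rotations (rotation i = S[i:]+S[:i]):
  rot[0] = tsstsssrrsrtstt$
  rot[1] = sstsssrrsrtstt$t
  rot[2] = stsssrrsrtstt$ts
  rot[3] = tsssrrsrtstt$tss
  rot[4] = sssrrsrtstt$tsst
  rot[5] = ssrrsrtstt$tssts
  rot[6] = srrsrtstt$tsstss
  rot[7] = rrsrtstt$tsstsss
  rot[8] = rsrtstt$tsstsssr
  rot[9] = srtstt$tsstsssrr
  rot[10] = rtstt$tsstsssrrs
  rot[11] = tstt$tsstsssrrsr
  rot[12] = stt$tsstsssrrsrt
  rot[13] = tt$tsstsssrrsrts
  rot[14] = t$tsstsssrrsrtst
  rot[15] = $tsstsssrrsrtstt
Sorted (with $ < everything):
  sorted[0] = $tsstsssrrsrtstt
  sorted[1] = rrsrtstt$tsstsss
  sorted[2] = rsrtstt$tsstsssr
  sorted[3] = rtstt$tsstsssrrs
  sorted[4] = srrsrtstt$tsstss
  sorted[5] = srtstt$tsstsssrr
  sorted[6] = ssrrsrtstt$tssts
  sorted[7] = sssrrsrtstt$tsst
  sorted[8] = sstsssrrsrtstt$t
  sorted[9] = stsssrrsrtstt$ts
  sorted[10] = stt$tsstsssrrsrt
  sorted[11] = t$tsstsssrrsrtst
  sorted[12] = tsssrrsrtstt$tss
  sorted[13] = tsstsssrrsrtstt$
  sorted[14] = tstt$tsstsssrrsr
  sorted[15] = tt$tsstsssrrsrts
sorted[4] = srrsrtstt$tsstss

Answer: srrsrtstt$tsstss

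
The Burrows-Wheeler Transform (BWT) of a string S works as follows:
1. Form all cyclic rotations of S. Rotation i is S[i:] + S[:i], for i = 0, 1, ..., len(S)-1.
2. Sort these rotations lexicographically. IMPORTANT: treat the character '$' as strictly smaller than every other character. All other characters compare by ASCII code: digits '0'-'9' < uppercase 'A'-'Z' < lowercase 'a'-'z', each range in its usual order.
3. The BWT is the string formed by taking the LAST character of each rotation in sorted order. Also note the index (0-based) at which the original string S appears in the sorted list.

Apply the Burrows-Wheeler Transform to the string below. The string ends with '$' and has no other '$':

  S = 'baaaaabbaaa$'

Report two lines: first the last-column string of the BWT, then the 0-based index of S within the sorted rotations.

All 12 rotations (rotation i = S[i:]+S[:i]):
  rot[0] = baaaaabbaaa$
  rot[1] = aaaaabbaaa$b
  rot[2] = aaaabbaaa$ba
  rot[3] = aaabbaaa$baa
  rot[4] = aabbaaa$baaa
  rot[5] = abbaaa$baaaa
  rot[6] = bbaaa$baaaaa
  rot[7] = baaa$baaaaab
  rot[8] = aaa$baaaaabb
  rot[9] = aa$baaaaabba
  rot[10] = a$baaaaabbaa
  rot[11] = $baaaaabbaaa
Sorted (with $ < everything):
  sorted[0] = $baaaaabbaaa  (last char: 'a')
  sorted[1] = a$baaaaabbaa  (last char: 'a')
  sorted[2] = aa$baaaaabba  (last char: 'a')
  sorted[3] = aaa$baaaaabb  (last char: 'b')
  sorted[4] = aaaaabbaaa$b  (last char: 'b')
  sorted[5] = aaaabbaaa$ba  (last char: 'a')
  sorted[6] = aaabbaaa$baa  (last char: 'a')
  sorted[7] = aabbaaa$baaa  (last char: 'a')
  sorted[8] = abbaaa$baaaa  (last char: 'a')
  sorted[9] = baaa$baaaaab  (last char: 'b')
  sorted[10] = baaaaabbaaa$  (last char: '$')
  sorted[11] = bbaaa$baaaaa  (last char: 'a')
Last column: aaabbaaaab$a
Original string S is at sorted index 10

Answer: aaabbaaaab$a
10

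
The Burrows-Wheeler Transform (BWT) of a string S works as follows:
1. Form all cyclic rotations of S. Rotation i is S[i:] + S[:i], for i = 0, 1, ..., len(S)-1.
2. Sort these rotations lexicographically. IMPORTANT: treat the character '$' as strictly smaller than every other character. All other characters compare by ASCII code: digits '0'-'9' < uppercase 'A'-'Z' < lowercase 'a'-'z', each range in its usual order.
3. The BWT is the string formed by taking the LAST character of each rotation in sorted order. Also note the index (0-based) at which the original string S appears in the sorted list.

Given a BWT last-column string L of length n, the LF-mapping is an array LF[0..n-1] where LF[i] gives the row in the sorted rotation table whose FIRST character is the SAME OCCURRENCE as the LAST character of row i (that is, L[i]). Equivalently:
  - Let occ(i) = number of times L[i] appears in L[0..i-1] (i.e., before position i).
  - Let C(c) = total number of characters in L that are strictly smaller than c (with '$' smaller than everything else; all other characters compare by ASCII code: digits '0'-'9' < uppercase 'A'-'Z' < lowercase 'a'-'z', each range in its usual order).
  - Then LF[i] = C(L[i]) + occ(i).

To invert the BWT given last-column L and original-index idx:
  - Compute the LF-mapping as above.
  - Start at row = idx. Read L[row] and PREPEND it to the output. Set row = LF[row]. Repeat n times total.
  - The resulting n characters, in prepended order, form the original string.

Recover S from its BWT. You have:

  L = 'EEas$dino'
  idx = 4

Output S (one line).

Answer: dinosaEE$

Derivation:
LF mapping: 1 2 3 8 0 4 5 6 7
Walk LF starting at row 4, prepending L[row]:
  step 1: row=4, L[4]='$', prepend. Next row=LF[4]=0
  step 2: row=0, L[0]='E', prepend. Next row=LF[0]=1
  step 3: row=1, L[1]='E', prepend. Next row=LF[1]=2
  step 4: row=2, L[2]='a', prepend. Next row=LF[2]=3
  step 5: row=3, L[3]='s', prepend. Next row=LF[3]=8
  step 6: row=8, L[8]='o', prepend. Next row=LF[8]=7
  step 7: row=7, L[7]='n', prepend. Next row=LF[7]=6
  step 8: row=6, L[6]='i', prepend. Next row=LF[6]=5
  step 9: row=5, L[5]='d', prepend. Next row=LF[5]=4
Reversed output: dinosaEE$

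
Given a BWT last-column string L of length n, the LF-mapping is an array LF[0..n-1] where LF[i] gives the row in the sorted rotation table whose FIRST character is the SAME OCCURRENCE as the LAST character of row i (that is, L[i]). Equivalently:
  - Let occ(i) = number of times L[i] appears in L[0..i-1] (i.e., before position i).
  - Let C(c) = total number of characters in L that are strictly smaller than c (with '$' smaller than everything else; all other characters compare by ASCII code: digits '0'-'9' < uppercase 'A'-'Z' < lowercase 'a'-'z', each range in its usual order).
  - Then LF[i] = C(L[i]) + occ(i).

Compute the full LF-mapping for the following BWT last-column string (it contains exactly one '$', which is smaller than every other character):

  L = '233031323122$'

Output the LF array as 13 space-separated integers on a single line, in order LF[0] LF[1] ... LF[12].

Char counts: '$':1, '0':1, '1':2, '2':4, '3':5
C (first-col start): C('$')=0, C('0')=1, C('1')=2, C('2')=4, C('3')=8
L[0]='2': occ=0, LF[0]=C('2')+0=4+0=4
L[1]='3': occ=0, LF[1]=C('3')+0=8+0=8
L[2]='3': occ=1, LF[2]=C('3')+1=8+1=9
L[3]='0': occ=0, LF[3]=C('0')+0=1+0=1
L[4]='3': occ=2, LF[4]=C('3')+2=8+2=10
L[5]='1': occ=0, LF[5]=C('1')+0=2+0=2
L[6]='3': occ=3, LF[6]=C('3')+3=8+3=11
L[7]='2': occ=1, LF[7]=C('2')+1=4+1=5
L[8]='3': occ=4, LF[8]=C('3')+4=8+4=12
L[9]='1': occ=1, LF[9]=C('1')+1=2+1=3
L[10]='2': occ=2, LF[10]=C('2')+2=4+2=6
L[11]='2': occ=3, LF[11]=C('2')+3=4+3=7
L[12]='$': occ=0, LF[12]=C('$')+0=0+0=0

Answer: 4 8 9 1 10 2 11 5 12 3 6 7 0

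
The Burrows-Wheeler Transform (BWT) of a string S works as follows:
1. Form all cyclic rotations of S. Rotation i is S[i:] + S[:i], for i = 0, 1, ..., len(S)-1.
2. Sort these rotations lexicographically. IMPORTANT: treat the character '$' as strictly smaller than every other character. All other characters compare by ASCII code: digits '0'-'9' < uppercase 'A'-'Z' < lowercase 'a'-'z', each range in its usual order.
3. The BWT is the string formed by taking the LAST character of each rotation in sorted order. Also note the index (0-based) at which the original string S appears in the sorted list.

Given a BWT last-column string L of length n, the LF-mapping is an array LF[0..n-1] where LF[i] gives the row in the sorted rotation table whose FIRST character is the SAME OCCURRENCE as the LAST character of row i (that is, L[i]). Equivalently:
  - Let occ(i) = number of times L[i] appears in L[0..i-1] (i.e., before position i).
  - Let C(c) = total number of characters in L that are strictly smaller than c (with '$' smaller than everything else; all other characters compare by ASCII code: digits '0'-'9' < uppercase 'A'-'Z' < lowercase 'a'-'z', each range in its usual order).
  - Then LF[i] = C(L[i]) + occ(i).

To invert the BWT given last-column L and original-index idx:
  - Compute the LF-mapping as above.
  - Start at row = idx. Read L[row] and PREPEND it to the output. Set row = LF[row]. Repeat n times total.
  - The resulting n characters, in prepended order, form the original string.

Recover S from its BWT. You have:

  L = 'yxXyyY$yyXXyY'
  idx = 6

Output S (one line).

LF mapping: 7 6 1 8 9 4 0 10 11 2 3 12 5
Walk LF starting at row 6, prepending L[row]:
  step 1: row=6, L[6]='$', prepend. Next row=LF[6]=0
  step 2: row=0, L[0]='y', prepend. Next row=LF[0]=7
  step 3: row=7, L[7]='y', prepend. Next row=LF[7]=10
  step 4: row=10, L[10]='X', prepend. Next row=LF[10]=3
  step 5: row=3, L[3]='y', prepend. Next row=LF[3]=8
  step 6: row=8, L[8]='y', prepend. Next row=LF[8]=11
  step 7: row=11, L[11]='y', prepend. Next row=LF[11]=12
  step 8: row=12, L[12]='Y', prepend. Next row=LF[12]=5
  step 9: row=5, L[5]='Y', prepend. Next row=LF[5]=4
  step 10: row=4, L[4]='y', prepend. Next row=LF[4]=9
  step 11: row=9, L[9]='X', prepend. Next row=LF[9]=2
  step 12: row=2, L[2]='X', prepend. Next row=LF[2]=1
  step 13: row=1, L[1]='x', prepend. Next row=LF[1]=6
Reversed output: xXXyYYyyyXyy$

Answer: xXXyYYyyyXyy$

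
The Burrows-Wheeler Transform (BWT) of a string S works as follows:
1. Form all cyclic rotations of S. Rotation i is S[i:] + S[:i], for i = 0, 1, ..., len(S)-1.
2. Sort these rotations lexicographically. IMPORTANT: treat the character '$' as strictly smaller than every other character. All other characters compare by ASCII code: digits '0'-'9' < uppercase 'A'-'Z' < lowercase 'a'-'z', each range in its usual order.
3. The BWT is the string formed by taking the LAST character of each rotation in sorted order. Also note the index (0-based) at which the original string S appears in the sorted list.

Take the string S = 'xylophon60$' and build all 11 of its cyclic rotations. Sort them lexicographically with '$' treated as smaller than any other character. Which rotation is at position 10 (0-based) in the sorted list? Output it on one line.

All 11 rotations (rotation i = S[i:]+S[:i]):
  rot[0] = xylophon60$
  rot[1] = ylophon60$x
  rot[2] = lophon60$xy
  rot[3] = ophon60$xyl
  rot[4] = phon60$xylo
  rot[5] = hon60$xylop
  rot[6] = on60$xyloph
  rot[7] = n60$xylopho
  rot[8] = 60$xylophon
  rot[9] = 0$xylophon6
  rot[10] = $xylophon60
Sorted (with $ < everything):
  sorted[0] = $xylophon60
  sorted[1] = 0$xylophon6
  sorted[2] = 60$xylophon
  sorted[3] = hon60$xylop
  sorted[4] = lophon60$xy
  sorted[5] = n60$xylopho
  sorted[6] = on60$xyloph
  sorted[7] = ophon60$xyl
  sorted[8] = phon60$xylo
  sorted[9] = xylophon60$
  sorted[10] = ylophon60$x
sorted[10] = ylophon60$x

Answer: ylophon60$x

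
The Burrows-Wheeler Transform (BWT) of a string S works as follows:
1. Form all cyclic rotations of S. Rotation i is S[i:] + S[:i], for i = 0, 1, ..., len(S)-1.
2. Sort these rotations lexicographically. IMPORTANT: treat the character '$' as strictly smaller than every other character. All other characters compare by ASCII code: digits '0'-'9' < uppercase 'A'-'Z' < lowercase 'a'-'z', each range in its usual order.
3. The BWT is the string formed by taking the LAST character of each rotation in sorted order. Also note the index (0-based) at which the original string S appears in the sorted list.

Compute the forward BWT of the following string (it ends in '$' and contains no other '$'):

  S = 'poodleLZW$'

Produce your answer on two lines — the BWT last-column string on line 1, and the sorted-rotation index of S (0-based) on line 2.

Answer: WeZLoldop$
9

Derivation:
All 10 rotations (rotation i = S[i:]+S[:i]):
  rot[0] = poodleLZW$
  rot[1] = oodleLZW$p
  rot[2] = odleLZW$po
  rot[3] = dleLZW$poo
  rot[4] = leLZW$pood
  rot[5] = eLZW$poodl
  rot[6] = LZW$poodle
  rot[7] = ZW$poodleL
  rot[8] = W$poodleLZ
  rot[9] = $poodleLZW
Sorted (with $ < everything):
  sorted[0] = $poodleLZW  (last char: 'W')
  sorted[1] = LZW$poodle  (last char: 'e')
  sorted[2] = W$poodleLZ  (last char: 'Z')
  sorted[3] = ZW$poodleL  (last char: 'L')
  sorted[4] = dleLZW$poo  (last char: 'o')
  sorted[5] = eLZW$poodl  (last char: 'l')
  sorted[6] = leLZW$pood  (last char: 'd')
  sorted[7] = odleLZW$po  (last char: 'o')
  sorted[8] = oodleLZW$p  (last char: 'p')
  sorted[9] = poodleLZW$  (last char: '$')
Last column: WeZLoldop$
Original string S is at sorted index 9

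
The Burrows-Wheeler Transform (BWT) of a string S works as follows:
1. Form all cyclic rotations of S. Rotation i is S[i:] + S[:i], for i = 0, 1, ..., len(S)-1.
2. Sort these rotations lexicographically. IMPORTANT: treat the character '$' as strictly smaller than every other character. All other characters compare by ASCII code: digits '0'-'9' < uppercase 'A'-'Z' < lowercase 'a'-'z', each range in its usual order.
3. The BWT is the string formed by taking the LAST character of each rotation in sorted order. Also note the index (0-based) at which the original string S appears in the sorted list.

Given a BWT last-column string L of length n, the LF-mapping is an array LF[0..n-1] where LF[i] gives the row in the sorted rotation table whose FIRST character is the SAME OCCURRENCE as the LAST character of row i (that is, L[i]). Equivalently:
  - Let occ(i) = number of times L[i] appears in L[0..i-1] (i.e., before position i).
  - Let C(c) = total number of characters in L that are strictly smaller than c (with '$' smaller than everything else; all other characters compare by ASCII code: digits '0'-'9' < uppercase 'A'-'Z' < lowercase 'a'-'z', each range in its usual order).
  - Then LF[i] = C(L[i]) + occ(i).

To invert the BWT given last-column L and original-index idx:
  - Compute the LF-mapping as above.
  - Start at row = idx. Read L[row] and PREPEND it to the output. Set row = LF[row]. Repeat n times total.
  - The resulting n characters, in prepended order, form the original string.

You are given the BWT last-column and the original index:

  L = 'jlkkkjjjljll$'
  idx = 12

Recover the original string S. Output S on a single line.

LF mapping: 1 9 6 7 8 2 3 4 10 5 11 12 0
Walk LF starting at row 12, prepending L[row]:
  step 1: row=12, L[12]='$', prepend. Next row=LF[12]=0
  step 2: row=0, L[0]='j', prepend. Next row=LF[0]=1
  step 3: row=1, L[1]='l', prepend. Next row=LF[1]=9
  step 4: row=9, L[9]='j', prepend. Next row=LF[9]=5
  step 5: row=5, L[5]='j', prepend. Next row=LF[5]=2
  step 6: row=2, L[2]='k', prepend. Next row=LF[2]=6
  step 7: row=6, L[6]='j', prepend. Next row=LF[6]=3
  step 8: row=3, L[3]='k', prepend. Next row=LF[3]=7
  step 9: row=7, L[7]='j', prepend. Next row=LF[7]=4
  step 10: row=4, L[4]='k', prepend. Next row=LF[4]=8
  step 11: row=8, L[8]='l', prepend. Next row=LF[8]=10
  step 12: row=10, L[10]='l', prepend. Next row=LF[10]=11
  step 13: row=11, L[11]='l', prepend. Next row=LF[11]=12
Reversed output: lllkjkjkjjlj$

Answer: lllkjkjkjjlj$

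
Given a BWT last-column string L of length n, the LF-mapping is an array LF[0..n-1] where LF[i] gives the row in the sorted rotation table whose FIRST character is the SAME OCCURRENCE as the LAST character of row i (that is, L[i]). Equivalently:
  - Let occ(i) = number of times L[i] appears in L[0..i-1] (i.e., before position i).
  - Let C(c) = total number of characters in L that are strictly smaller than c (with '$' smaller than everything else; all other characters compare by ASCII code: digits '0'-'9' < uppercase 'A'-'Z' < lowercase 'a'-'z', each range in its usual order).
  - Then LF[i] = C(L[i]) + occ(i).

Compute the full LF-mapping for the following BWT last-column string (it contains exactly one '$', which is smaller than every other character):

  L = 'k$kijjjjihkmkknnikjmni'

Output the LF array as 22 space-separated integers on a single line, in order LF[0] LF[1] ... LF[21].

Char counts: '$':1, 'h':1, 'i':4, 'j':5, 'k':6, 'm':2, 'n':3
C (first-col start): C('$')=0, C('h')=1, C('i')=2, C('j')=6, C('k')=11, C('m')=17, C('n')=19
L[0]='k': occ=0, LF[0]=C('k')+0=11+0=11
L[1]='$': occ=0, LF[1]=C('$')+0=0+0=0
L[2]='k': occ=1, LF[2]=C('k')+1=11+1=12
L[3]='i': occ=0, LF[3]=C('i')+0=2+0=2
L[4]='j': occ=0, LF[4]=C('j')+0=6+0=6
L[5]='j': occ=1, LF[5]=C('j')+1=6+1=7
L[6]='j': occ=2, LF[6]=C('j')+2=6+2=8
L[7]='j': occ=3, LF[7]=C('j')+3=6+3=9
L[8]='i': occ=1, LF[8]=C('i')+1=2+1=3
L[9]='h': occ=0, LF[9]=C('h')+0=1+0=1
L[10]='k': occ=2, LF[10]=C('k')+2=11+2=13
L[11]='m': occ=0, LF[11]=C('m')+0=17+0=17
L[12]='k': occ=3, LF[12]=C('k')+3=11+3=14
L[13]='k': occ=4, LF[13]=C('k')+4=11+4=15
L[14]='n': occ=0, LF[14]=C('n')+0=19+0=19
L[15]='n': occ=1, LF[15]=C('n')+1=19+1=20
L[16]='i': occ=2, LF[16]=C('i')+2=2+2=4
L[17]='k': occ=5, LF[17]=C('k')+5=11+5=16
L[18]='j': occ=4, LF[18]=C('j')+4=6+4=10
L[19]='m': occ=1, LF[19]=C('m')+1=17+1=18
L[20]='n': occ=2, LF[20]=C('n')+2=19+2=21
L[21]='i': occ=3, LF[21]=C('i')+3=2+3=5

Answer: 11 0 12 2 6 7 8 9 3 1 13 17 14 15 19 20 4 16 10 18 21 5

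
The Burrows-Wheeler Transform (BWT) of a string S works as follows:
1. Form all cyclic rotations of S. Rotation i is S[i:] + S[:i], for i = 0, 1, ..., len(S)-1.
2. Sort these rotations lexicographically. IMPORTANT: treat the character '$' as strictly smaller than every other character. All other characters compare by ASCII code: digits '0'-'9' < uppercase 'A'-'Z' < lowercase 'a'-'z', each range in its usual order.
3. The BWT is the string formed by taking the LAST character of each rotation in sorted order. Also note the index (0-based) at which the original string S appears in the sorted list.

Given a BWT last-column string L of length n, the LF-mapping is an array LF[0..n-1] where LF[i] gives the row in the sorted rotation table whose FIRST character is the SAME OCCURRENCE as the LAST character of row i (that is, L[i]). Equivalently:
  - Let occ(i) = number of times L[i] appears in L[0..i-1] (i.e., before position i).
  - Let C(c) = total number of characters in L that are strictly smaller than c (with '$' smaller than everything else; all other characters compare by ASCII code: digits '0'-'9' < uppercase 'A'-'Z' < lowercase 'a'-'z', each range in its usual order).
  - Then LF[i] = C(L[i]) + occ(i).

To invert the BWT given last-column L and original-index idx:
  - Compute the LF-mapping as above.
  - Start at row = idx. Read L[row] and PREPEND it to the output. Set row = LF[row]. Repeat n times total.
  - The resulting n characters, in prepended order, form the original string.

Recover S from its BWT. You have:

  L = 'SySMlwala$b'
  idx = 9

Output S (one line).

LF mapping: 2 10 3 1 7 9 4 8 5 0 6
Walk LF starting at row 9, prepending L[row]:
  step 1: row=9, L[9]='$', prepend. Next row=LF[9]=0
  step 2: row=0, L[0]='S', prepend. Next row=LF[0]=2
  step 3: row=2, L[2]='S', prepend. Next row=LF[2]=3
  step 4: row=3, L[3]='M', prepend. Next row=LF[3]=1
  step 5: row=1, L[1]='y', prepend. Next row=LF[1]=10
  step 6: row=10, L[10]='b', prepend. Next row=LF[10]=6
  step 7: row=6, L[6]='a', prepend. Next row=LF[6]=4
  step 8: row=4, L[4]='l', prepend. Next row=LF[4]=7
  step 9: row=7, L[7]='l', prepend. Next row=LF[7]=8
  step 10: row=8, L[8]='a', prepend. Next row=LF[8]=5
  step 11: row=5, L[5]='w', prepend. Next row=LF[5]=9
Reversed output: wallabyMSS$

Answer: wallabyMSS$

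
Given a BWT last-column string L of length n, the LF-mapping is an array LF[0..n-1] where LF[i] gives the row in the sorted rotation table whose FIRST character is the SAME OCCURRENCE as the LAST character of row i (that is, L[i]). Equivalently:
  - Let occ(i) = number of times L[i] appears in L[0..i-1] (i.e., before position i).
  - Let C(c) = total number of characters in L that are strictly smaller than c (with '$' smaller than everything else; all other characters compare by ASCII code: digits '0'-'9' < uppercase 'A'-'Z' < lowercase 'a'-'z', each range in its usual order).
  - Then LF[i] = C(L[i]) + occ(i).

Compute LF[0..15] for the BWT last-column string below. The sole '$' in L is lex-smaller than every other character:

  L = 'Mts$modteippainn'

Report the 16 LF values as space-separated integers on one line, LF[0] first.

Answer: 1 14 13 0 7 10 3 15 4 5 11 12 2 6 8 9

Derivation:
Char counts: '$':1, 'M':1, 'a':1, 'd':1, 'e':1, 'i':2, 'm':1, 'n':2, 'o':1, 'p':2, 's':1, 't':2
C (first-col start): C('$')=0, C('M')=1, C('a')=2, C('d')=3, C('e')=4, C('i')=5, C('m')=7, C('n')=8, C('o')=10, C('p')=11, C('s')=13, C('t')=14
L[0]='M': occ=0, LF[0]=C('M')+0=1+0=1
L[1]='t': occ=0, LF[1]=C('t')+0=14+0=14
L[2]='s': occ=0, LF[2]=C('s')+0=13+0=13
L[3]='$': occ=0, LF[3]=C('$')+0=0+0=0
L[4]='m': occ=0, LF[4]=C('m')+0=7+0=7
L[5]='o': occ=0, LF[5]=C('o')+0=10+0=10
L[6]='d': occ=0, LF[6]=C('d')+0=3+0=3
L[7]='t': occ=1, LF[7]=C('t')+1=14+1=15
L[8]='e': occ=0, LF[8]=C('e')+0=4+0=4
L[9]='i': occ=0, LF[9]=C('i')+0=5+0=5
L[10]='p': occ=0, LF[10]=C('p')+0=11+0=11
L[11]='p': occ=1, LF[11]=C('p')+1=11+1=12
L[12]='a': occ=0, LF[12]=C('a')+0=2+0=2
L[13]='i': occ=1, LF[13]=C('i')+1=5+1=6
L[14]='n': occ=0, LF[14]=C('n')+0=8+0=8
L[15]='n': occ=1, LF[15]=C('n')+1=8+1=9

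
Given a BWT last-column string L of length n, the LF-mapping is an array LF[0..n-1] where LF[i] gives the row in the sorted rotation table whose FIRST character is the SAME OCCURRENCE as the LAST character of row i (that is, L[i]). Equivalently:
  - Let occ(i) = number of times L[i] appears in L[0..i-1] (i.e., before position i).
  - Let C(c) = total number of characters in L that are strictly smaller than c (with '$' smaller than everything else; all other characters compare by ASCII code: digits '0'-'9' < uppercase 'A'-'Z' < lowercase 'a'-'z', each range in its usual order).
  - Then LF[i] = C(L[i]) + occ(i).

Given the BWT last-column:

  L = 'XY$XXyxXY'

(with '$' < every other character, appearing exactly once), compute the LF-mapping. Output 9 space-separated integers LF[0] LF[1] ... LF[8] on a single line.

Answer: 1 5 0 2 3 8 7 4 6

Derivation:
Char counts: '$':1, 'X':4, 'Y':2, 'x':1, 'y':1
C (first-col start): C('$')=0, C('X')=1, C('Y')=5, C('x')=7, C('y')=8
L[0]='X': occ=0, LF[0]=C('X')+0=1+0=1
L[1]='Y': occ=0, LF[1]=C('Y')+0=5+0=5
L[2]='$': occ=0, LF[2]=C('$')+0=0+0=0
L[3]='X': occ=1, LF[3]=C('X')+1=1+1=2
L[4]='X': occ=2, LF[4]=C('X')+2=1+2=3
L[5]='y': occ=0, LF[5]=C('y')+0=8+0=8
L[6]='x': occ=0, LF[6]=C('x')+0=7+0=7
L[7]='X': occ=3, LF[7]=C('X')+3=1+3=4
L[8]='Y': occ=1, LF[8]=C('Y')+1=5+1=6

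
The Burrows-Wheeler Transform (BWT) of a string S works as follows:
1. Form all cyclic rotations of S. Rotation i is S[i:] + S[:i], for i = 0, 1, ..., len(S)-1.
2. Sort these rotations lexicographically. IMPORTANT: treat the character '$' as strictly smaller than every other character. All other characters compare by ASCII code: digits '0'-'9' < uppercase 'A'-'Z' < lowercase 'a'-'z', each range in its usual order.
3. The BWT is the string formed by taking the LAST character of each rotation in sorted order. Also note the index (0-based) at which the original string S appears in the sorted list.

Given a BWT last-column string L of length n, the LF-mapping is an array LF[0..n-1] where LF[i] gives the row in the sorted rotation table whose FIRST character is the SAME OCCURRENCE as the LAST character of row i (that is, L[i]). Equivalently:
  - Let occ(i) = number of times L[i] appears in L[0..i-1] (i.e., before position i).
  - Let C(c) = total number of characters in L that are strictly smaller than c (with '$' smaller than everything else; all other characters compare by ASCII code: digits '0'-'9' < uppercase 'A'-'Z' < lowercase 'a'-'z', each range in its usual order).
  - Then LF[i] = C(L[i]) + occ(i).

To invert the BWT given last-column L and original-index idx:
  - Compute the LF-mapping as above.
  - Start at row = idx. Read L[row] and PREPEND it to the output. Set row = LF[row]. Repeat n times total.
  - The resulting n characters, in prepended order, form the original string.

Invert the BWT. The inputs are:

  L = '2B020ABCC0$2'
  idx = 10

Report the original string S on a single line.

LF mapping: 4 8 1 5 2 7 9 10 11 3 0 6
Walk LF starting at row 10, prepending L[row]:
  step 1: row=10, L[10]='$', prepend. Next row=LF[10]=0
  step 2: row=0, L[0]='2', prepend. Next row=LF[0]=4
  step 3: row=4, L[4]='0', prepend. Next row=LF[4]=2
  step 4: row=2, L[2]='0', prepend. Next row=LF[2]=1
  step 5: row=1, L[1]='B', prepend. Next row=LF[1]=8
  step 6: row=8, L[8]='C', prepend. Next row=LF[8]=11
  step 7: row=11, L[11]='2', prepend. Next row=LF[11]=6
  step 8: row=6, L[6]='B', prepend. Next row=LF[6]=9
  step 9: row=9, L[9]='0', prepend. Next row=LF[9]=3
  step 10: row=3, L[3]='2', prepend. Next row=LF[3]=5
  step 11: row=5, L[5]='A', prepend. Next row=LF[5]=7
  step 12: row=7, L[7]='C', prepend. Next row=LF[7]=10
Reversed output: CA20B2CB002$

Answer: CA20B2CB002$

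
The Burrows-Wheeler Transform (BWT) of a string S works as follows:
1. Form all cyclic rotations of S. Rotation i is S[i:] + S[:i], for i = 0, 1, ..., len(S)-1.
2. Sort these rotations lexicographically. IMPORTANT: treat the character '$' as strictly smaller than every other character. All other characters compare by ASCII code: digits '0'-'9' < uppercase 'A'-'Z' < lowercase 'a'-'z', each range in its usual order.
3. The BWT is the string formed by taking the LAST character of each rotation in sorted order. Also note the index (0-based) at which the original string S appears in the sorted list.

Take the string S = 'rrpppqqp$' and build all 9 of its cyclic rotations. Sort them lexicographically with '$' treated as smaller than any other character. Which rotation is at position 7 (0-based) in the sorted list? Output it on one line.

All 9 rotations (rotation i = S[i:]+S[:i]):
  rot[0] = rrpppqqp$
  rot[1] = rpppqqp$r
  rot[2] = pppqqp$rr
  rot[3] = ppqqp$rrp
  rot[4] = pqqp$rrpp
  rot[5] = qqp$rrppp
  rot[6] = qp$rrpppq
  rot[7] = p$rrpppqq
  rot[8] = $rrpppqqp
Sorted (with $ < everything):
  sorted[0] = $rrpppqqp
  sorted[1] = p$rrpppqq
  sorted[2] = pppqqp$rr
  sorted[3] = ppqqp$rrp
  sorted[4] = pqqp$rrpp
  sorted[5] = qp$rrpppq
  sorted[6] = qqp$rrppp
  sorted[7] = rpppqqp$r
  sorted[8] = rrpppqqp$
sorted[7] = rpppqqp$r

Answer: rpppqqp$r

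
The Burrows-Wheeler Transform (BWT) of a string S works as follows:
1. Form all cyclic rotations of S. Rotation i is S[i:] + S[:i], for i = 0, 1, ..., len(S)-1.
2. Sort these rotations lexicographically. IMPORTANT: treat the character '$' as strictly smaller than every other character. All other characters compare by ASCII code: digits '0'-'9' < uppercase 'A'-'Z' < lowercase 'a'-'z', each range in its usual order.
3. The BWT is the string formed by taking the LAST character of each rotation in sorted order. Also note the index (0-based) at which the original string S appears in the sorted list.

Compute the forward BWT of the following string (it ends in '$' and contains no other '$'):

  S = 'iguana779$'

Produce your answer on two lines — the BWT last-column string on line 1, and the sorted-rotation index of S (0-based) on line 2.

Answer: 9a77nui$ag
7

Derivation:
All 10 rotations (rotation i = S[i:]+S[:i]):
  rot[0] = iguana779$
  rot[1] = guana779$i
  rot[2] = uana779$ig
  rot[3] = ana779$igu
  rot[4] = na779$igua
  rot[5] = a779$iguan
  rot[6] = 779$iguana
  rot[7] = 79$iguana7
  rot[8] = 9$iguana77
  rot[9] = $iguana779
Sorted (with $ < everything):
  sorted[0] = $iguana779  (last char: '9')
  sorted[1] = 779$iguana  (last char: 'a')
  sorted[2] = 79$iguana7  (last char: '7')
  sorted[3] = 9$iguana77  (last char: '7')
  sorted[4] = a779$iguan  (last char: 'n')
  sorted[5] = ana779$igu  (last char: 'u')
  sorted[6] = guana779$i  (last char: 'i')
  sorted[7] = iguana779$  (last char: '$')
  sorted[8] = na779$igua  (last char: 'a')
  sorted[9] = uana779$ig  (last char: 'g')
Last column: 9a77nui$ag
Original string S is at sorted index 7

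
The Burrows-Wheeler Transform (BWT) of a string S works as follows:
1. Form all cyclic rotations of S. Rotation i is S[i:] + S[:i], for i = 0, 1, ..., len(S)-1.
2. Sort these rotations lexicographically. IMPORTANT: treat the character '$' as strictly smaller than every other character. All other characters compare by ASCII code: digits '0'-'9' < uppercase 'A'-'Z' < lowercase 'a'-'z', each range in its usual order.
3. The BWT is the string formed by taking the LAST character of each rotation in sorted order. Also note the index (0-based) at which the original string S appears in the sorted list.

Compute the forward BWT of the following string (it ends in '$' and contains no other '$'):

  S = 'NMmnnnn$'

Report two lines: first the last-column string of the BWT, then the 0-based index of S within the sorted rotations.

Answer: nN$Mnnnm
2

Derivation:
All 8 rotations (rotation i = S[i:]+S[:i]):
  rot[0] = NMmnnnn$
  rot[1] = Mmnnnn$N
  rot[2] = mnnnn$NM
  rot[3] = nnnn$NMm
  rot[4] = nnn$NMmn
  rot[5] = nn$NMmnn
  rot[6] = n$NMmnnn
  rot[7] = $NMmnnnn
Sorted (with $ < everything):
  sorted[0] = $NMmnnnn  (last char: 'n')
  sorted[1] = Mmnnnn$N  (last char: 'N')
  sorted[2] = NMmnnnn$  (last char: '$')
  sorted[3] = mnnnn$NM  (last char: 'M')
  sorted[4] = n$NMmnnn  (last char: 'n')
  sorted[5] = nn$NMmnn  (last char: 'n')
  sorted[6] = nnn$NMmn  (last char: 'n')
  sorted[7] = nnnn$NMm  (last char: 'm')
Last column: nN$Mnnnm
Original string S is at sorted index 2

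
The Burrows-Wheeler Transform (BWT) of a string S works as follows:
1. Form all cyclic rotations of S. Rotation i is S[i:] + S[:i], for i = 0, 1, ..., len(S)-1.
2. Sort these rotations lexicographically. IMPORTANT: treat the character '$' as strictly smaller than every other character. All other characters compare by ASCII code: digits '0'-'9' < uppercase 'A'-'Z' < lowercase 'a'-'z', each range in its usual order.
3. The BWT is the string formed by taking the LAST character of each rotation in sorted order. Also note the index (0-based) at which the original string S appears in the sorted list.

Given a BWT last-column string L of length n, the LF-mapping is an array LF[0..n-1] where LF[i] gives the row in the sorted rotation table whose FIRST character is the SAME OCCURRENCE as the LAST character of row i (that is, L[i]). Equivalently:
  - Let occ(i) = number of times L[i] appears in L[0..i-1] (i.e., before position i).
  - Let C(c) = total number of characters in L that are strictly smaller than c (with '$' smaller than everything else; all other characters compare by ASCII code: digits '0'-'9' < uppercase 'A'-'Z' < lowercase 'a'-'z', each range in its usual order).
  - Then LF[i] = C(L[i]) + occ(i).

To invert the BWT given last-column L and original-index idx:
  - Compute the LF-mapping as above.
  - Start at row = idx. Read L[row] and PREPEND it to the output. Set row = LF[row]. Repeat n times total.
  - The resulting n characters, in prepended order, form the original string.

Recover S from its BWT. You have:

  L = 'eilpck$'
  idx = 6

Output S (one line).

LF mapping: 2 3 5 6 1 4 0
Walk LF starting at row 6, prepending L[row]:
  step 1: row=6, L[6]='$', prepend. Next row=LF[6]=0
  step 2: row=0, L[0]='e', prepend. Next row=LF[0]=2
  step 3: row=2, L[2]='l', prepend. Next row=LF[2]=5
  step 4: row=5, L[5]='k', prepend. Next row=LF[5]=4
  step 5: row=4, L[4]='c', prepend. Next row=LF[4]=1
  step 6: row=1, L[1]='i', prepend. Next row=LF[1]=3
  step 7: row=3, L[3]='p', prepend. Next row=LF[3]=6
Reversed output: pickle$

Answer: pickle$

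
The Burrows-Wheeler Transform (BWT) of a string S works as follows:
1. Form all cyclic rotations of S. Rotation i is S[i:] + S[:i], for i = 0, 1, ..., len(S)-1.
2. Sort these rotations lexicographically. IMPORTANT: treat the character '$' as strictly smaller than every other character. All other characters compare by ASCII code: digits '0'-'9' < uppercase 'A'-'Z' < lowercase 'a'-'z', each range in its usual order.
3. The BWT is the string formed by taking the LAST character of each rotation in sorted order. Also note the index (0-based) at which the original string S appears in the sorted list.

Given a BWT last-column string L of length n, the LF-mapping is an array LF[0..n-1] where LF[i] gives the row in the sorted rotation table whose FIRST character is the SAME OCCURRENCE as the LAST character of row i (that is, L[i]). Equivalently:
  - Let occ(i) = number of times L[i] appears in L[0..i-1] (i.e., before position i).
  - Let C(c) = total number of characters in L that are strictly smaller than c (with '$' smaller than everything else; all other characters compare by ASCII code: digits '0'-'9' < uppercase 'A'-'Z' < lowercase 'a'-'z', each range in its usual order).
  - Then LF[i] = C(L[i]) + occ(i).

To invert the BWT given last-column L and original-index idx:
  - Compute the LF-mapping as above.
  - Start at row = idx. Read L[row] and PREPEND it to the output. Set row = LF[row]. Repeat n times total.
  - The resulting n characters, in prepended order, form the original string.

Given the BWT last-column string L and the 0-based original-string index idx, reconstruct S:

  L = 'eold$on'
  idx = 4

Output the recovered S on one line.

LF mapping: 2 5 3 1 0 6 4
Walk LF starting at row 4, prepending L[row]:
  step 1: row=4, L[4]='$', prepend. Next row=LF[4]=0
  step 2: row=0, L[0]='e', prepend. Next row=LF[0]=2
  step 3: row=2, L[2]='l', prepend. Next row=LF[2]=3
  step 4: row=3, L[3]='d', prepend. Next row=LF[3]=1
  step 5: row=1, L[1]='o', prepend. Next row=LF[1]=5
  step 6: row=5, L[5]='o', prepend. Next row=LF[5]=6
  step 7: row=6, L[6]='n', prepend. Next row=LF[6]=4
Reversed output: noodle$

Answer: noodle$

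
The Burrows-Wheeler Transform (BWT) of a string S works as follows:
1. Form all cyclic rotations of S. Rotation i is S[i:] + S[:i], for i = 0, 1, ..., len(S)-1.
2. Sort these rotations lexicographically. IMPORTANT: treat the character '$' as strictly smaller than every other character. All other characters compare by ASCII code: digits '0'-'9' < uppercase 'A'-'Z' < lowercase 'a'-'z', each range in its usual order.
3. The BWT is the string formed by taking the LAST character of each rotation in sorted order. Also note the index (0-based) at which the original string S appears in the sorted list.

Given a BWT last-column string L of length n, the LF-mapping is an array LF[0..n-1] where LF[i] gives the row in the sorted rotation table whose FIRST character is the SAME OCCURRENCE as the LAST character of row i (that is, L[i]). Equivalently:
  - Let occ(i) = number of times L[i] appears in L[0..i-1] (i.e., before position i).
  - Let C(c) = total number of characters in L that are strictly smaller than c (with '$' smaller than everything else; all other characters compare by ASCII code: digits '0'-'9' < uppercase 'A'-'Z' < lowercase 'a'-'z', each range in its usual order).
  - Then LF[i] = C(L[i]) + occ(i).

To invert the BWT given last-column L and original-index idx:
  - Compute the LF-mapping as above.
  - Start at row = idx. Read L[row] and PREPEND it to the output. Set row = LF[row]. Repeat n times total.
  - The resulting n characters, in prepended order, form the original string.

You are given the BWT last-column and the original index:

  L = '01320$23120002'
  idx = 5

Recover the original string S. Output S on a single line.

Answer: 0300231202210$

Derivation:
LF mapping: 1 6 12 8 2 0 9 13 7 10 3 4 5 11
Walk LF starting at row 5, prepending L[row]:
  step 1: row=5, L[5]='$', prepend. Next row=LF[5]=0
  step 2: row=0, L[0]='0', prepend. Next row=LF[0]=1
  step 3: row=1, L[1]='1', prepend. Next row=LF[1]=6
  step 4: row=6, L[6]='2', prepend. Next row=LF[6]=9
  step 5: row=9, L[9]='2', prepend. Next row=LF[9]=10
  step 6: row=10, L[10]='0', prepend. Next row=LF[10]=3
  step 7: row=3, L[3]='2', prepend. Next row=LF[3]=8
  step 8: row=8, L[8]='1', prepend. Next row=LF[8]=7
  step 9: row=7, L[7]='3', prepend. Next row=LF[7]=13
  step 10: row=13, L[13]='2', prepend. Next row=LF[13]=11
  step 11: row=11, L[11]='0', prepend. Next row=LF[11]=4
  step 12: row=4, L[4]='0', prepend. Next row=LF[4]=2
  step 13: row=2, L[2]='3', prepend. Next row=LF[2]=12
  step 14: row=12, L[12]='0', prepend. Next row=LF[12]=5
Reversed output: 0300231202210$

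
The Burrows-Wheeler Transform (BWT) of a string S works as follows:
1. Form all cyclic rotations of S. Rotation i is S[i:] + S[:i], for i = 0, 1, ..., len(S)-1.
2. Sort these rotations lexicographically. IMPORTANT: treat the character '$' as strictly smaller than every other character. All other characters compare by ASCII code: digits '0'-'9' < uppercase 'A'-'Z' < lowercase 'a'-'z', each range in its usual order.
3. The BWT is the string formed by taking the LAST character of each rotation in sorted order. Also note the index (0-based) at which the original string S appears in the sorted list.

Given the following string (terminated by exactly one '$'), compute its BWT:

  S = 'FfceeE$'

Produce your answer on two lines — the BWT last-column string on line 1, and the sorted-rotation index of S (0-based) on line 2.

Answer: Ee$fecF
2

Derivation:
All 7 rotations (rotation i = S[i:]+S[:i]):
  rot[0] = FfceeE$
  rot[1] = fceeE$F
  rot[2] = ceeE$Ff
  rot[3] = eeE$Ffc
  rot[4] = eE$Ffce
  rot[5] = E$Ffcee
  rot[6] = $FfceeE
Sorted (with $ < everything):
  sorted[0] = $FfceeE  (last char: 'E')
  sorted[1] = E$Ffcee  (last char: 'e')
  sorted[2] = FfceeE$  (last char: '$')
  sorted[3] = ceeE$Ff  (last char: 'f')
  sorted[4] = eE$Ffce  (last char: 'e')
  sorted[5] = eeE$Ffc  (last char: 'c')
  sorted[6] = fceeE$F  (last char: 'F')
Last column: Ee$fecF
Original string S is at sorted index 2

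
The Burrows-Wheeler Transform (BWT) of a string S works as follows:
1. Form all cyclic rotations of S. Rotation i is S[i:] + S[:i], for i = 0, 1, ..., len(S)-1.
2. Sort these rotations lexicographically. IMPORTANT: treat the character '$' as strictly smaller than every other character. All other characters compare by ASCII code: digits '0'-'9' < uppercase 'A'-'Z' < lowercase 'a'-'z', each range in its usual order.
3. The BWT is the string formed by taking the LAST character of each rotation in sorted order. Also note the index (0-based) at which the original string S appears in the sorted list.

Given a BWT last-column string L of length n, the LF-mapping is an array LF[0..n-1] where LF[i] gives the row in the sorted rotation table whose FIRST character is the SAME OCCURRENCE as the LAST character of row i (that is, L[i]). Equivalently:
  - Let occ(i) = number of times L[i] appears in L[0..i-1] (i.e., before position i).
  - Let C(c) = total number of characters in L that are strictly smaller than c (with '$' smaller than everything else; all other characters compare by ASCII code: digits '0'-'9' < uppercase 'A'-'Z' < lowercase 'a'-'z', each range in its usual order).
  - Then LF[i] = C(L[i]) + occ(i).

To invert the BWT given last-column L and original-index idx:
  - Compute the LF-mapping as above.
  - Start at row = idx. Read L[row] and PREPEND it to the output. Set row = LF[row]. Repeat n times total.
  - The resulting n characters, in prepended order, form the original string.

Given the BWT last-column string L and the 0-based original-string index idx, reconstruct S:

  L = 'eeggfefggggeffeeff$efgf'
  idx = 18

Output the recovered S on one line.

LF mapping: 1 2 16 17 8 3 9 18 19 20 21 4 10 11 5 6 12 13 0 7 14 22 15
Walk LF starting at row 18, prepending L[row]:
  step 1: row=18, L[18]='$', prepend. Next row=LF[18]=0
  step 2: row=0, L[0]='e', prepend. Next row=LF[0]=1
  step 3: row=1, L[1]='e', prepend. Next row=LF[1]=2
  step 4: row=2, L[2]='g', prepend. Next row=LF[2]=16
  step 5: row=16, L[16]='f', prepend. Next row=LF[16]=12
  step 6: row=12, L[12]='f', prepend. Next row=LF[12]=10
  step 7: row=10, L[10]='g', prepend. Next row=LF[10]=21
  step 8: row=21, L[21]='g', prepend. Next row=LF[21]=22
  step 9: row=22, L[22]='f', prepend. Next row=LF[22]=15
  step 10: row=15, L[15]='e', prepend. Next row=LF[15]=6
  step 11: row=6, L[6]='f', prepend. Next row=LF[6]=9
  step 12: row=9, L[9]='g', prepend. Next row=LF[9]=20
  step 13: row=20, L[20]='f', prepend. Next row=LF[20]=14
  step 14: row=14, L[14]='e', prepend. Next row=LF[14]=5
  step 15: row=5, L[5]='e', prepend. Next row=LF[5]=3
  step 16: row=3, L[3]='g', prepend. Next row=LF[3]=17
  step 17: row=17, L[17]='f', prepend. Next row=LF[17]=13
  step 18: row=13, L[13]='f', prepend. Next row=LF[13]=11
  step 19: row=11, L[11]='e', prepend. Next row=LF[11]=4
  step 20: row=4, L[4]='f', prepend. Next row=LF[4]=8
  step 21: row=8, L[8]='g', prepend. Next row=LF[8]=19
  step 22: row=19, L[19]='e', prepend. Next row=LF[19]=7
  step 23: row=7, L[7]='g', prepend. Next row=LF[7]=18
Reversed output: gegfeffgeefgfefggffgee$

Answer: gegfeffgeefgfefggffgee$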